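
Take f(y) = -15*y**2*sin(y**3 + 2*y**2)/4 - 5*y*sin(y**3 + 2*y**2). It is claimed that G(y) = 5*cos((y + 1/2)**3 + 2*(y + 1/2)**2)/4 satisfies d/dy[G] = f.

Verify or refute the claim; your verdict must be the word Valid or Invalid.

Invalid: d/dy[G] - f = 15*y**2*sin(y**3 + 2*y**2)/4 - 15*y**2*sin(y**3 + 7*y**2/2 + 11*y/4 + 5/8)/4 + 5*y*sin(y**3 + 2*y**2) - 35*y*sin(y**3 + 7*y**2/2 + 11*y/4 + 5/8)/4 - 55*sin(y**3 + 7*y**2/2 + 11*y/4 + 5/8)/16, which is not 0.

d/dy[G] = -15*y**2*sin(y**3 + 7*y**2/2 + 11*y/4 + 5/8)/4 - 35*y*sin(y**3 + 7*y**2/2 + 11*y/4 + 5/8)/4 - 55*sin(y**3 + 7*y**2/2 + 11*y/4 + 5/8)/16
d/dy[G] - f(y) = 15*y**2*sin(y**3 + 2*y**2)/4 - 15*y**2*sin(y**3 + 7*y**2/2 + 11*y/4 + 5/8)/4 + 5*y*sin(y**3 + 2*y**2) - 35*y*sin(y**3 + 7*y**2/2 + 11*y/4 + 5/8)/4 - 55*sin(y**3 + 7*y**2/2 + 11*y/4 + 5/8)/16 != 0.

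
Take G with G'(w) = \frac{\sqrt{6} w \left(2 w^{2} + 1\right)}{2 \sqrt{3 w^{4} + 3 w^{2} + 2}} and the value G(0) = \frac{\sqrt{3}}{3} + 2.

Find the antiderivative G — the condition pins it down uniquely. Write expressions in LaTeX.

G'(w) matches the chain-rule pattern g'(h)*h' with inner function h(w) = 2 w^{4} + 2 w^{2} + \frac{4}{3}; substituting u = h(w) collapses the integral.
A general antiderivative is \frac{\sqrt{2 w^{4} + 2 w^{2} + \frac{4}{3}}}{2} + C.
The condition gives C = \frac{\sqrt{3}}{3} + 2 - (\frac{\sqrt{3}}{3}) = 2.
So G(w) = \frac{\sqrt{2 w^{4} + 2 w^{2} + \frac{4}{3}}}{2} + 2.
Check: d/dw[\frac{\sqrt{2 w^{4} + 2 w^{2} + \frac{4}{3}}}{2} + 2] = \frac{2 \sqrt{6} w^{3} + \sqrt{6} w}{2 \sqrt{3 w^{4} + 3 w^{2} + 2}}, which equals G'(w).

G(w) = \frac{\sqrt{2 w^{4} + 2 w^{2} + \frac{4}{3}}}{2} + 2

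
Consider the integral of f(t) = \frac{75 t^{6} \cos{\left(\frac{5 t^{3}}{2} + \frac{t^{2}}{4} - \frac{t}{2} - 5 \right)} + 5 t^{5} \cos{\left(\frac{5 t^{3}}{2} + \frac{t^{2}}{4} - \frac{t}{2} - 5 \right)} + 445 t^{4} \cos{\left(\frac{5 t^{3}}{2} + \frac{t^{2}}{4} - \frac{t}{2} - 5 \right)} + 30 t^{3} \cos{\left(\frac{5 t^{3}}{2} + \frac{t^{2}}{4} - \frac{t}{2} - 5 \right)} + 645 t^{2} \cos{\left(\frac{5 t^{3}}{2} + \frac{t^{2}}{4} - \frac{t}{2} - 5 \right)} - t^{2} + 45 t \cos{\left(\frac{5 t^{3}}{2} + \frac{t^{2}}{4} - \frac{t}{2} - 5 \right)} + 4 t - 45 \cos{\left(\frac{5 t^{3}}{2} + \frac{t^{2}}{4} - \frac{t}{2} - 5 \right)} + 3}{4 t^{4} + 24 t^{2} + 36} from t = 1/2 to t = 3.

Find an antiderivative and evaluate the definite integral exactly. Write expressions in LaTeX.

A candidate is checked by its d/dt: the result must match f(t).
F(t) = \frac{10 t^{2} \sin{\left(\frac{5 t^{3}}{2} + \frac{t^{2}}{4} - \frac{t}{2} - 5 \right)} + t + 30 \sin{\left(\frac{5 t^{3}}{2} + \frac{t^{2}}{4} - \frac{t}{2} - 5 \right)} - 2}{4 t^{2} + 12} is an antiderivative of f.
Check: d/dt[\frac{10 t^{2} \sin{\left(\frac{5 t^{3}}{2} + \frac{t^{2}}{4} - \frac{t}{2} - 5 \right)} + t + 30 \sin{\left(\frac{5 t^{3}}{2} + \frac{t^{2}}{4} - \frac{t}{2} - 5 \right)} - 2}{4 t^{2} + 12}] = \frac{75 t^{6} \cos{\left(\frac{5 t^{3}}{2} + \frac{t^{2}}{4} - \frac{t}{2} - 5 \right)} + 5 t^{5} \cos{\left(\frac{5 t^{3}}{2} + \frac{t^{2}}{4} - \frac{t}{2} - 5 \right)} + 445 t^{4} \cos{\left(\frac{5 t^{3}}{2} + \frac{t^{2}}{4} - \frac{t}{2} - 5 \right)} + 30 t^{3} \cos{\left(\frac{5 t^{3}}{2} + \frac{t^{2}}{4} - \frac{t}{2} - 5 \right)} + 645 t^{2} \cos{\left(\frac{5 t^{3}}{2} + \frac{t^{2}}{4} - \frac{t}{2} - 5 \right)} - t^{2} + 45 t \cos{\left(\frac{5 t^{3}}{2} + \frac{t^{2}}{4} - \frac{t}{2} - 5 \right)} + 4 t - 45 \cos{\left(\frac{5 t^{3}}{2} + \frac{t^{2}}{4} - \frac{t}{2} - 5 \right)} + 3}{4 t^{4} + 24 t^{2} + 36} = f(t).
F(3) = \frac{1}{48} + \frac{5 \sin{\left(\frac{253}{4} \right)}}{2}; F(1/2) = - \frac{3}{26} - \frac{5 \sin{\left(\frac{39}{8} \right)}}{2}.
Integral = F(3) - F(1/2) = \frac{5 \sin{\left(\frac{39}{8} \right)}}{2} + \frac{85}{624} + \frac{5 \sin{\left(\frac{253}{4} \right)}}{2}.

Antiderivative: F(t) = \frac{10 t^{2} \sin{\left(\frac{5 t^{3}}{2} + \frac{t^{2}}{4} - \frac{t}{2} - 5 \right)} + t + 30 \sin{\left(\frac{5 t^{3}}{2} + \frac{t^{2}}{4} - \frac{t}{2} - 5 \right)} - 2}{4 t^{2} + 12}; value = \frac{5 \sin{\left(\frac{39}{8} \right)}}{2} + \frac{85}{624} + \frac{5 \sin{\left(\frac{253}{4} \right)}}{2}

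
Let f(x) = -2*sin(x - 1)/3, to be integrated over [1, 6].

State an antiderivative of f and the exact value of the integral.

Any candidate F(x) must reproduce f(x) exactly when differentiated.
F(x) = 2*cos(x - 1)/3 is an antiderivative of f.
Check: d/dx[2*cos(x - 1)/3] = -2*sin(x - 1)/3 = f(x).
F(6) = 2*cos(5)/3; F(1) = 2/3.
Integral = F(6) - F(1) = -2/3 + 2*cos(5)/3.

Antiderivative: F(x) = 2*cos(x - 1)/3; value = -2/3 + 2*cos(5)/3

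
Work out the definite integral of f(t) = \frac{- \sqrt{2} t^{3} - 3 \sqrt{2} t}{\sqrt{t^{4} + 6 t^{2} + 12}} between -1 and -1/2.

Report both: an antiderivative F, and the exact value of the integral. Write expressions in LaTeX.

The substitution u = \frac{t^{4}}{2} + 3 t^{2} + 6 works: f is exactly (dF/du)*(du/dt) for that inner function.
F(t) = - \sqrt{\frac{t^{4}}{2} + 3 t^{2} + 6} is an antiderivative of f.
Check: d/dt[- \sqrt{\frac{t^{4}}{2} + 3 t^{2} + 6}] = \frac{- \sqrt{2} t^{3} - 3 \sqrt{2} t}{\sqrt{t^{4} + 6 t^{2} + 12}} = f(t).
F(-1/2) = - \frac{\sqrt{434}}{8}; F(-1) = - \frac{\sqrt{38}}{2}.
Integral = F(-1/2) - F(-1) = - \frac{\sqrt{434}}{8} + \frac{\sqrt{38}}{2}.

Antiderivative: F(t) = - \sqrt{\frac{t^{4}}{2} + 3 t^{2} + 6}; value = - \frac{\sqrt{434}}{8} + \frac{\sqrt{38}}{2}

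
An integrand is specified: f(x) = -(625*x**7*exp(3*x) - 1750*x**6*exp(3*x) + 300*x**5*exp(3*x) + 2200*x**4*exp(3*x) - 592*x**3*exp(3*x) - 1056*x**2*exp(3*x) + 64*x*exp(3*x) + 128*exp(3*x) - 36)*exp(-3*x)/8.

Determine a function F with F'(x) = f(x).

Since d/dx undoes antidifferentiation here, F'(x) = f(x) is required of F(x).
Check: d/dx[(-625*x**8*exp(3*x) + 2000*x**7*exp(3*x) - 400*x**6*exp(3*x) - 3520*x**5*exp(3*x) + 1184*x**4*exp(3*x) + 2816*x**3*exp(3*x) - 256*x**2*exp(3*x) - 1024*x*exp(3*x) - 256*exp(3*x) - 96)*exp(-3*x)/64] = (-625*x**7*exp(3*x) + 1750*x**6*exp(3*x) - 300*x**5*exp(3*x) - 2200*x**4*exp(3*x) + 592*x**3*exp(3*x) + 1056*x**2*exp(3*x) - 64*x*exp(3*x) - 128*exp(3*x) + 36)*exp(-3*x)/8, which equals f(x).

An antiderivative is F(x) = (-625*x**8*exp(3*x) + 2000*x**7*exp(3*x) - 400*x**6*exp(3*x) - 3520*x**5*exp(3*x) + 1184*x**4*exp(3*x) + 2816*x**3*exp(3*x) - 256*x**2*exp(3*x) - 1024*x*exp(3*x) - 256*exp(3*x) - 96)*exp(-3*x)/64.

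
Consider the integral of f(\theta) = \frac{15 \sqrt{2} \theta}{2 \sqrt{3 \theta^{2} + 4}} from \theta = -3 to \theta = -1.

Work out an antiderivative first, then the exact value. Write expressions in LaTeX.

f matches the chain-rule pattern g'(h)*h' with inner function h(\theta) = \frac{3 \theta^{2}}{2} + 2; substituting u = h(\theta) collapses the integral.
F(\theta) = 5 \sqrt{\frac{3 \theta^{2}}{2} + 2} is an antiderivative of f.
Check: d/d\theta[5 \sqrt{\frac{3 \theta^{2}}{2} + 2}] = \frac{15 \sqrt{2} \theta}{2 \sqrt{3 \theta^{2} + 4}} = f(\theta).
F(-1) = \frac{5 \sqrt{14}}{2}; F(-3) = \frac{5 \sqrt{62}}{2}.
Integral = F(-1) - F(-3) = - \frac{5 \sqrt{62}}{2} + \frac{5 \sqrt{14}}{2}.

Antiderivative: F(\theta) = 5 \sqrt{\frac{3 \theta^{2}}{2} + 2}; value = - \frac{5 \sqrt{62}}{2} + \frac{5 \sqrt{14}}{2}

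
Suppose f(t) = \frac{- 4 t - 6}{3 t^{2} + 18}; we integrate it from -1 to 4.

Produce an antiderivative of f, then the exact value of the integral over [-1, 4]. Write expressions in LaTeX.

Antiderivative: F(t) = - \frac{2 \log{\left(t^{2} + 6 \right)}}{3} - \frac{\sqrt{6} \operatorname{atan}{\left(\frac{\sqrt{6} t}{6} \right)}}{3}; value = - \frac{2 \log{\left(22 \right)}}{3} - \frac{\sqrt{6} \operatorname{atan}{\left(\frac{2 \sqrt{6}}{3} \right)}}{3} - \frac{\sqrt{6} \operatorname{atan}{\left(\frac{\sqrt{6}}{6} \right)}}{3} + \frac{2 \log{\left(7 \right)}}{3}

A candidate is checked by its d/dt: the result must match f(t).
F(t) = - \frac{2 \log{\left(t^{2} + 6 \right)}}{3} - \frac{\sqrt{6} \operatorname{atan}{\left(\frac{\sqrt{6} t}{6} \right)}}{3} is an antiderivative of f.
Check: d/dt[- \frac{2 \log{\left(t^{2} + 6 \right)}}{3} - \frac{\sqrt{6} \operatorname{atan}{\left(\frac{\sqrt{6} t}{6} \right)}}{3}] = \frac{- 4 t - 6}{3 t^{2} + 18} = f(t).
F(4) = - \frac{2 \log{\left(22 \right)}}{3} - \frac{\sqrt{6} \operatorname{atan}{\left(\frac{2 \sqrt{6}}{3} \right)}}{3}; F(-1) = - \frac{2 \log{\left(7 \right)}}{3} + \frac{\sqrt{6} \operatorname{atan}{\left(\frac{\sqrt{6}}{6} \right)}}{3}.
Integral = F(4) - F(-1) = - \frac{2 \log{\left(22 \right)}}{3} - \frac{\sqrt{6} \operatorname{atan}{\left(\frac{2 \sqrt{6}}{3} \right)}}{3} - \frac{\sqrt{6} \operatorname{atan}{\left(\frac{\sqrt{6}}{6} \right)}}{3} + \frac{2 \log{\left(7 \right)}}{3}.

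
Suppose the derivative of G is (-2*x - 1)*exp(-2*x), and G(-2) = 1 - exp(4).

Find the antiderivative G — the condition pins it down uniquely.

G(x) = (x + exp(2*x) + 1)*exp(-2*x)

G'(x) has the shape u'v + uv' for u = x + 1 and v = exp(-2*x) — it is the derivative of the product u*v.
A general antiderivative is (x + 1)*exp(-2*x) + C.
The condition gives C = 1 - exp(4) - (-exp(4)) = 1.
So G(x) = (x + exp(2*x) + 1)*exp(-2*x).
Check: d/dx[(x + exp(2*x) + 1)*exp(-2*x)] = (-2*x - 1)*exp(-2*x) = G'(x).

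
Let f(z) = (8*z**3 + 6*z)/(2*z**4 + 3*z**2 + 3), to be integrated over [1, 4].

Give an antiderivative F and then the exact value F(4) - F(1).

The substitution u = 2*z**4/3 + z**2 + 1 works: f is exactly (dF/du)*(du/dz) for that inner function.
F(z) = log(2*z**4/3 + z**2 + 1) is an antiderivative of f.
Check: d/dz[log(2*z**4/3 + z**2 + 1)] = (8*z**3 + 6*z)/(2*z**4 + 3*z**2 + 3) = f(z).
F(4) = log(563/3); F(1) = log(8/3).
Integral = F(4) - F(1) = -log(8/3) + log(563/3).

Antiderivative: F(z) = log(2*z**4/3 + z**2 + 1); value = -log(8/3) + log(563/3)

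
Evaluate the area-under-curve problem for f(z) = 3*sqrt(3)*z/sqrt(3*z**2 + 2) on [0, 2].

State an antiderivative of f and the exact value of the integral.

Antiderivative: F(z) = sqrt(3)*sqrt(3*z**2 + 2); value = -sqrt(6) + sqrt(42)

The substitution u = z**2 + 2/3 works: f is exactly (dF/du)*(du/dz) for that inner function.
F(z) = sqrt(3)*sqrt(3*z**2 + 2) is an antiderivative of f.
Check: d/dz[sqrt(3)*sqrt(3*z**2 + 2)] = 3*sqrt(3)*z/sqrt(3*z**2 + 2) = f(z).
F(2) = sqrt(42); F(0) = sqrt(6).
Integral = F(2) - F(0) = -sqrt(6) + sqrt(42).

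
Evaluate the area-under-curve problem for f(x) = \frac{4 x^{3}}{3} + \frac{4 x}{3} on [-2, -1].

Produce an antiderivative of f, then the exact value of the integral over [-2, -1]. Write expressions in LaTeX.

The integrand splits into summands that can be handled one at a time.
F(x) = \frac{x^{2} \left(x^{2} + 2\right)}{3} is an antiderivative of f.
Check: d/dx[\frac{x^{2} \left(x^{2} + 2\right)}{3}] = \frac{4 x^{3}}{3} + \frac{4 x}{3} = f(x).
F(-1) = 1; F(-2) = 8.
Integral = F(-1) - F(-2) = -7.

Antiderivative: F(x) = \frac{x^{2} \left(x^{2} + 2\right)}{3}; value = -7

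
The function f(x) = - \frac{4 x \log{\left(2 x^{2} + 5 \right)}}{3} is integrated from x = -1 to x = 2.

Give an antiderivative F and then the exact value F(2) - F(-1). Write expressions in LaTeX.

Check any antiderivative F(x) by computing F'(x) and comparing it with f(x).
F(x) = - \frac{2 x^{2} \log{\left(2 x^{2} + 5 \right)}}{3} + \frac{2 x^{2}}{3} - \frac{5 \log{\left(2 x^{2} + 5 \right)}}{3} is an antiderivative of f.
Check: d/dx[- \frac{2 x^{2} \log{\left(2 x^{2} + 5 \right)}}{3} + \frac{2 x^{2}}{3} - \frac{5 \log{\left(2 x^{2} + 5 \right)}}{3}] = - \frac{4 x \log{\left(2 x^{2} + 5 \right)}}{3} = f(x).
F(2) = \frac{8}{3} - \frac{13 \log{\left(13 \right)}}{3}; F(-1) = \frac{2}{3} - \frac{7 \log{\left(7 \right)}}{3}.
Integral = F(2) - F(-1) = - \frac{13 \log{\left(13 \right)}}{3} + 2 + \frac{7 \log{\left(7 \right)}}{3}.

Antiderivative: F(x) = - \frac{2 x^{2} \log{\left(2 x^{2} + 5 \right)}}{3} + \frac{2 x^{2}}{3} - \frac{5 \log{\left(2 x^{2} + 5 \right)}}{3}; value = - \frac{13 \log{\left(13 \right)}}{3} + 2 + \frac{7 \log{\left(7 \right)}}{3}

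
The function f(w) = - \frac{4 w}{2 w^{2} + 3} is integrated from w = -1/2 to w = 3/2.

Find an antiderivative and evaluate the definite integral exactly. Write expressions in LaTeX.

Antiderivative: F(w) = - \log{\left(w^{2} + \frac{3}{2} \right)}; value = - \log{\left(\frac{15}{4} \right)} + \log{\left(\frac{7}{4} \right)}

The substitution u = w^{2} + \frac{3}{2} works: f is exactly (dF/du)*(du/dw) for that inner function.
F(w) = - \log{\left(w^{2} + \frac{3}{2} \right)} is an antiderivative of f.
Check: d/dw[- \log{\left(w^{2} + \frac{3}{2} \right)}] = - \frac{4 w}{2 w^{2} + 3} = f(w).
F(3/2) = - \log{\left(\frac{15}{4} \right)}; F(-1/2) = - \log{\left(\frac{7}{4} \right)}.
Integral = F(3/2) - F(-1/2) = - \log{\left(\frac{15}{4} \right)} + \log{\left(\frac{7}{4} \right)}.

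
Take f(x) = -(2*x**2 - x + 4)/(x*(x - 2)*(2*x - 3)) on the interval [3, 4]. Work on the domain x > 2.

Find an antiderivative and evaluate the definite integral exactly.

Factor the denominator (x*(x - 2)*(2*x - 3)) and decompose: f = 28/(3*(2*x - 3)) - 5/(x - 2) - 2/(3*x); each piece integrates to a log, atan, or power term.
F(x) = -2*log(x)/3 - 5*log(x - 2) + 14*log(x - 3/2)/3 is an antiderivative of f.
Check: d/dx[-2*log(x)/3 - 5*log(x - 2) + 14*log(x - 3/2)/3] = (-2*x**2 + x - 4)/(2*x**3 - 7*x**2 + 6*x), which equals f(x).
F(4) = -5*log(2) - 2*log(4)/3 + 14*log(5/2)/3; F(3) = -2*log(3)/3 + 14*log(3/2)/3.
Integral = F(4) - F(3) = -5*log(2) - 14*log(3/2)/3 - 2*log(4)/3 + 2*log(3)/3 + 14*log(5/2)/3.

Antiderivative: F(x) = -2*log(x)/3 - 5*log(x - 2) + 14*log(x - 3/2)/3; value = -5*log(2) - 14*log(3/2)/3 - 2*log(4)/3 + 2*log(3)/3 + 14*log(5/2)/3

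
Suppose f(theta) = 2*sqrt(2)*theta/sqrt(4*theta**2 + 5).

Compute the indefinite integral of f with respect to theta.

F(theta) = sqrt(2)*sqrt(4*theta**2 + 5)/2 + C

The substitution u = 2*theta**2 + 5/2 works: f is exactly (dF/du)*(du/dtheta) for that inner function.
Check: d/dtheta[sqrt(2)*sqrt(4*theta**2 + 5)/2] = 2*sqrt(2)*theta/sqrt(4*theta**2 + 5) = f(theta).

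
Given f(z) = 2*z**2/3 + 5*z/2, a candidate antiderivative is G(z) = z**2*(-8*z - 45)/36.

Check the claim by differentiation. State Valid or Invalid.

Invalid: d/dz[G] - f = -4*z**2/3 - 5*z, which is not 0.

d/dz[G] = -2*z**2/3 - 5*z/2
d/dz[G] - f(z) = -4*z**2/3 - 5*z != 0.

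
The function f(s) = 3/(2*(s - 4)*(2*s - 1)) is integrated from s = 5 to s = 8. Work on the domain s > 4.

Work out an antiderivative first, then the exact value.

Factor the denominator (2*(s - 4)*(2*s - 1)) and decompose: f = -3/(7*(2*s - 1)) + 3/(14*(s - 4)); each piece integrates to a log, atan, or power term.
F(s) = 3*log(s - 4)/14 - 3*log(s - 1/2)/14 is an antiderivative of f.
Check: d/ds[3*log(s - 4)/14 - 3*log(s - 1/2)/14] = 3/(4*s**2 - 18*s + 8), which equals f(s).
F(8) = -3*log(15/2)/14 + 3*log(4)/14; F(5) = -3*log(9/2)/14.
Integral = F(8) - F(5) = -3*log(15/2)/14 + 3*log(4)/14 + 3*log(9/2)/14.

Antiderivative: F(s) = 3*log(s - 4)/14 - 3*log(s - 1/2)/14; value = -3*log(15/2)/14 + 3*log(4)/14 + 3*log(9/2)/14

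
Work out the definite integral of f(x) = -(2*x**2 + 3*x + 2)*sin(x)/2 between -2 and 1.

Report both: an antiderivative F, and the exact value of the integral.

Antiderivative: F(x) = x**2*cos(x) - 2*x*sin(x) + 3*x*cos(x)/2 - 3*sin(x)/2 - cos(x); value = -7*sin(1)/2 + 3*cos(1)/2 + 5*sin(2)/2

Differentiate the proposed F(x) back; it has to land on f(x) exactly.
F(x) = x**2*cos(x) - 2*x*sin(x) + 3*x*cos(x)/2 - 3*sin(x)/2 - cos(x) is an antiderivative of f.
Check: d/dx[x**2*cos(x) - 2*x*sin(x) + 3*x*cos(x)/2 - 3*sin(x)/2 - cos(x)] = -x**2*sin(x) - 3*x*sin(x)/2 - sin(x), which equals f(x).
F(1) = -7*sin(1)/2 + 3*cos(1)/2; F(-2) = -5*sin(2)/2.
Integral = F(1) - F(-2) = -7*sin(1)/2 + 3*cos(1)/2 + 5*sin(2)/2.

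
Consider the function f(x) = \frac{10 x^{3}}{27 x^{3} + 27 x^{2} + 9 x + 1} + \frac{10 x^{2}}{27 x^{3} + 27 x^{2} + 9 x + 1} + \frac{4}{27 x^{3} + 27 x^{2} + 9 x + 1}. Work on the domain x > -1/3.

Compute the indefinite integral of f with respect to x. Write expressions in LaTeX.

f has the shape u'v + uv' for u = \frac{4}{3 \left(3 x + 1\right)^{2}} and v = \frac{5 x^{3}}{2} - \frac{1}{2} — it is the derivative of the product u*v.
Check: d/dx[\frac{10 x^{3} - 2}{27 x^{2} + 18 x + 3}] = \frac{10 x^{3} + 10 x^{2} + 4}{27 x^{3} + 27 x^{2} + 9 x + 1}, which equals f(x).

F(x) = \frac{10 x^{3} - 2}{27 x^{2} + 18 x + 3} + C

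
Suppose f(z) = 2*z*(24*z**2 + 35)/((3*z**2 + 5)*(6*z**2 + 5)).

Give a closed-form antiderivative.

An antiderivative is F(z) = (log(z**2 + 5/3) + 3*log(2*z**2 + 5/3))/3.

A candidate is checked by its d/dz: the result must match f(z).
Check: d/dz[(log(z**2 + 5/3) + 3*log(2*z**2 + 5/3))/3] = (48*z**3 + 70*z)/(18*z**4 + 45*z**2 + 25), which equals f(z).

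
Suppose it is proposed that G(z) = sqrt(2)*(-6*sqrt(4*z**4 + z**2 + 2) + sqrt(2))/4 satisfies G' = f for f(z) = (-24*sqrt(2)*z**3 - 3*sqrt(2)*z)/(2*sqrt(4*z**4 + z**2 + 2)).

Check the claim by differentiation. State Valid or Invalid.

Valid. The derivative of G reproduces f.

d/dz[G] = (-24*sqrt(2)*z**3 - 3*sqrt(2)*z)/(2*sqrt(4*z**4 + z**2 + 2))
This equals f(z) exactly, so the claim holds.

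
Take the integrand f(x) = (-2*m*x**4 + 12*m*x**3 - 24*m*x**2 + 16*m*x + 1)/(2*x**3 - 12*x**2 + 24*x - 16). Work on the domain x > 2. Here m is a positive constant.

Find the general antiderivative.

Recover f(x) by differentiating a candidate F(x); any mismatch rules it out.
Check: d/dx[-m*x**2/2 - 1/(4*x**2 - 16*x + 16)] = (-2*m*x**4 + 12*m*x**3 - 24*m*x**2 + 16*m*x + 1)/(2*x**3 - 12*x**2 + 24*x - 16) = f(x).

F(x) = -m*x**2/2 - 1/(4*x**2 - 16*x + 16) + C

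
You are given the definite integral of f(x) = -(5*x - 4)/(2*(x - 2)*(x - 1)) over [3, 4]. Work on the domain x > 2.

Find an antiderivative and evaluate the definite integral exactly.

Antiderivative: F(x) = -3*log(x - 2) + log(x - 1)/2; value = -7*log(2)/2 + log(3)/2

The denominator factors as 2*(x - 2)*(x - 1); partial fractions split f into directly integrable pieces: 1/(2*(x - 1)) - 3/(x - 2).
F(x) = -3*log(x - 2) + log(x - 1)/2 is an antiderivative of f.
Check: d/dx[-3*log(x - 2) + log(x - 1)/2] = (4 - 5*x)/(2*x**2 - 6*x + 4), which equals f(x).
F(4) = -3*log(2) + log(3)/2; F(3) = log(2)/2.
Integral = F(4) - F(3) = -7*log(2)/2 + log(3)/2.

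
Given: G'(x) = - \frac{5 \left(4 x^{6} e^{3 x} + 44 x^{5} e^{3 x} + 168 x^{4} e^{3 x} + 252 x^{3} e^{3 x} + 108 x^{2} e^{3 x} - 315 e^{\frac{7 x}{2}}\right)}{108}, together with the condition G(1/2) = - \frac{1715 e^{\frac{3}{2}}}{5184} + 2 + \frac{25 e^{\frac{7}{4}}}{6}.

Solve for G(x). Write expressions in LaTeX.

G(x) = - \frac{5 \left(- \left(- \frac{x^{2}}{3} - x\right)^{3} - \frac{5 e^{\frac{x}{2}}}{2}\right) e^{3 x}}{3} + 2

Recognize the product-rule pattern: G'(x) = u'v + uv' with u = \frac{5 \left(- \frac{x^{2}}{3} - x\right)^{3}}{3} + \frac{25 e^{\frac{x}{2}}}{6}, v = e^{3 x}, so integration by parts undoes it.
A general antiderivative is - \frac{5 \left(- \left(- \frac{x^{2}}{3} - x\right)^{3} - \frac{5 e^{\frac{x}{2}}}{2}\right) e^{3 x}}{3} + C.
The condition gives C = - \frac{1715 e^{\frac{3}{2}}}{5184} + 2 + \frac{25 e^{\frac{7}{4}}}{6} - (- \frac{1715 e^{\frac{3}{2}}}{5184} + \frac{25 e^{\frac{7}{4}}}{6}) = 2.
So G(x) = - \frac{5 \left(- \left(- \frac{x^{2}}{3} - x\right)^{3} - \frac{5 e^{\frac{x}{2}}}{2}\right) e^{3 x}}{3} + 2.
Check: d/dx[- \frac{5 \left(- \left(- \frac{x^{2}}{3} - x\right)^{3} - \frac{5 e^{\frac{x}{2}}}{2}\right) e^{3 x}}{3} + 2] = - \frac{5 x^{6} e^{3 x}}{27} - \frac{55 x^{5} e^{3 x}}{27} - \frac{70 x^{4} e^{3 x}}{9} - \frac{35 x^{3} e^{3 x}}{3} - 5 x^{2} e^{3 x} + \frac{175 e^{\frac{7 x}{2}}}{12}, which equals G'(x).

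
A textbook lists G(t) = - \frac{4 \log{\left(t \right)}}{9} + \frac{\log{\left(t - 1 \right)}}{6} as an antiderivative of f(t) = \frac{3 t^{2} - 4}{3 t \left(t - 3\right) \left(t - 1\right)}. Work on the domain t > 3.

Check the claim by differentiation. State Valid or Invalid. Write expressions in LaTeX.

Invalid: d/dt[G] - f = - \frac{23}{18 t - 54}, which is not 0.

d/dt[G] = \frac{8 - 5 t}{18 t^{2} - 18 t}
d/dt[G] - f(t) = - \frac{23}{18 t - 54} != 0.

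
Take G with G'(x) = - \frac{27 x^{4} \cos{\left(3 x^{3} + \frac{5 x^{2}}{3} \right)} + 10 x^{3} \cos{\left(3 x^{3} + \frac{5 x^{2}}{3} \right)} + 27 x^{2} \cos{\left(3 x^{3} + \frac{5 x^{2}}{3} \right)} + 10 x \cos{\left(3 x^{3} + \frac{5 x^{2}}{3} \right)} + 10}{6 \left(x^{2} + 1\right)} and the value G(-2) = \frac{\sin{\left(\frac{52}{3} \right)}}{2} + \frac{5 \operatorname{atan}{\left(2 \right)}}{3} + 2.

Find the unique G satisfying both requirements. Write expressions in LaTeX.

G(x) = - \frac{\sin{\left(3 x^{3} + \frac{5 x^{2}}{3} \right)}}{2} - \frac{5 \operatorname{atan}{\left(x \right)}}{3} + 2

A first test for any G(x): its x-derivative must equal the given G'(x).
A general antiderivative is - \frac{\sin{\left(3 x^{3} + \frac{5 x^{2}}{3} \right)}}{2} - \frac{5 \operatorname{atan}{\left(x \right)}}{3} + C.
The condition gives C = \frac{\sin{\left(\frac{52}{3} \right)}}{2} + \frac{5 \operatorname{atan}{\left(2 \right)}}{3} + 2 - (\frac{\sin{\left(\frac{52}{3} \right)}}{2} + \frac{5 \operatorname{atan}{\left(2 \right)}}{3}) = 2.
So G(x) = - \frac{\sin{\left(3 x^{3} + \frac{5 x^{2}}{3} \right)}}{2} - \frac{5 \operatorname{atan}{\left(x \right)}}{3} + 2.
Check: d/dx[- \frac{\sin{\left(3 x^{3} + \frac{5 x^{2}}{3} \right)}}{2} - \frac{5 \operatorname{atan}{\left(x \right)}}{3} + 2] = \frac{- 27 x^{4} \cos{\left(3 x^{3} + \frac{5 x^{2}}{3} \right)} - 10 x^{3} \cos{\left(3 x^{3} + \frac{5 x^{2}}{3} \right)} - 27 x^{2} \cos{\left(3 x^{3} + \frac{5 x^{2}}{3} \right)} - 10 x \cos{\left(3 x^{3} + \frac{5 x^{2}}{3} \right)} - 10}{6 x^{2} + 6}, which equals G'(x).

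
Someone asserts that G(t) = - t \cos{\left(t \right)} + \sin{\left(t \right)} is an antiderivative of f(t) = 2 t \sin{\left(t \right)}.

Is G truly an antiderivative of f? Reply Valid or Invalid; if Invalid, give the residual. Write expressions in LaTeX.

Invalid: d/dt[G] - f = - t \sin{\left(t \right)}, which is not 0.

d/dt[G] = t \sin{\left(t \right)}
d/dt[G] - f(t) = - t \sin{\left(t \right)} != 0.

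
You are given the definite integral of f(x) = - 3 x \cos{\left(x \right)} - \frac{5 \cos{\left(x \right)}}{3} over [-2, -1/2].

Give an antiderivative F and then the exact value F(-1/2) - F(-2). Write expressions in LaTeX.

Antiderivative: F(x) = - 3 x \sin{\left(x \right)} - \frac{5 \sin{\left(x \right)}}{3} - 3 \cos{\left(x \right)}; value = - 3 \cos{\left(\frac{1}{2} \right)} + 3 \cos{\left(2 \right)} + \frac{\sin{\left(\frac{1}{2} \right)}}{6} + \frac{13 \sin{\left(2 \right)}}{3}

The integrand splits into summands that can be handled one at a time.
F(x) = - 3 x \sin{\left(x \right)} - \frac{5 \sin{\left(x \right)}}{3} - 3 \cos{\left(x \right)} is an antiderivative of f.
Check: d/dx[- 3 x \sin{\left(x \right)} - \frac{5 \sin{\left(x \right)}}{3} - 3 \cos{\left(x \right)}] = - 3 x \cos{\left(x \right)} - \frac{5 \cos{\left(x \right)}}{3} = f(x).
F(-1/2) = - 3 \cos{\left(\frac{1}{2} \right)} + \frac{\sin{\left(\frac{1}{2} \right)}}{6}; F(-2) = - \frac{13 \sin{\left(2 \right)}}{3} - 3 \cos{\left(2 \right)}.
Integral = F(-1/2) - F(-2) = - 3 \cos{\left(\frac{1}{2} \right)} + 3 \cos{\left(2 \right)} + \frac{\sin{\left(\frac{1}{2} \right)}}{6} + \frac{13 \sin{\left(2 \right)}}{3}.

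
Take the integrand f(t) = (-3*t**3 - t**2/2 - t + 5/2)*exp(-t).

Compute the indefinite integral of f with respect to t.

f has the shape u'v + uv' for u = 3*t**3 + 19*t**2/2 + 20*t + 35/2 and v = exp(-t) — it is the derivative of the product u*v.
Check: d/dt[(6*t**3 + 19*t**2 + 40*t + 35)*exp(-t)/2] = (-6*t**3 - t**2 - 2*t + 5)*exp(-t)/2, which equals f(t).

F(t) = (6*t**3 + 19*t**2 + 40*t + 35)*exp(-t)/2 + C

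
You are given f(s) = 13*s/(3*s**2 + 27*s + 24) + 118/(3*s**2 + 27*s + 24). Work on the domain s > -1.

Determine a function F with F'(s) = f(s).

Integrate term by term and add the pieces.
Check: d/ds[-2*log(s/2 + 4)/3 + 5*log(s + 1)] = (13*s + 118)/(3*s**2 + 27*s + 24), which equals f(s).

An antiderivative is F(s) = -2*log(s/2 + 4)/3 + 5*log(s + 1).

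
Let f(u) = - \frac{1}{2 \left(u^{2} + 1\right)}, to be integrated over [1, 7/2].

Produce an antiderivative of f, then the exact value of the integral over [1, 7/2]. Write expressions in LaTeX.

Any candidate F(u) must reproduce f(u) exactly when differentiated.
F(u) = - \frac{\operatorname{atan}{\left(u \right)}}{2} is an antiderivative of f.
Check: d/du[- \frac{\operatorname{atan}{\left(u \right)}}{2}] = - \frac{1}{2 u^{2} + 2}, which equals f(u).
F(7/2) = - \frac{\operatorname{atan}{\left(\frac{7}{2} \right)}}{2}; F(1) = - \frac{\pi}{8}.
Integral = F(7/2) - F(1) = - \frac{\operatorname{atan}{\left(\frac{7}{2} \right)}}{2} + \frac{\pi}{8}.

Antiderivative: F(u) = - \frac{\operatorname{atan}{\left(u \right)}}{2}; value = - \frac{\operatorname{atan}{\left(\frac{7}{2} \right)}}{2} + \frac{\pi}{8}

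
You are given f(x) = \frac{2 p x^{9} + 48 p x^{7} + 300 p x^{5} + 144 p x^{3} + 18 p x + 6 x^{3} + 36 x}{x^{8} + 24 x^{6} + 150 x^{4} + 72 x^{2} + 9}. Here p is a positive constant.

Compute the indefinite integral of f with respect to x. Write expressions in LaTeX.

F(x) = \frac{2 p x^{6} + 24 p x^{4} + 6 p x^{2} - 3}{2 \left(x^{4} + 12 x^{2} + 3\right)} + C

Whatever form F(x) takes, F'(x) = f(x) is non-negotiable.
Check: d/dx[\frac{2 p x^{6} + 24 p x^{4} + 6 p x^{2} - 3}{2 \left(x^{4} + 12 x^{2} + 3\right)}] = \frac{2 p x^{9} + 48 p x^{7} + 300 p x^{5} + 144 p x^{3} + 18 p x + 6 x^{3} + 36 x}{x^{8} + 24 x^{6} + 150 x^{4} + 72 x^{2} + 9} = f(x).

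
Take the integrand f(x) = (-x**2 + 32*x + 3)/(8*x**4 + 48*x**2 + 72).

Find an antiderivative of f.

Recognize the product-rule pattern: f = u'v + uv' with u = 1/(2*x**2 + 6), v = x/4 - 4, so integration by parts undoes it.
Check: d/dx[(x - 16)/(8*(x**2 + 3))] = (-x**2 + 32*x + 3)/(8*x**4 + 48*x**2 + 72) = f(x).

An antiderivative is F(x) = (x - 16)/(8*(x**2 + 3)).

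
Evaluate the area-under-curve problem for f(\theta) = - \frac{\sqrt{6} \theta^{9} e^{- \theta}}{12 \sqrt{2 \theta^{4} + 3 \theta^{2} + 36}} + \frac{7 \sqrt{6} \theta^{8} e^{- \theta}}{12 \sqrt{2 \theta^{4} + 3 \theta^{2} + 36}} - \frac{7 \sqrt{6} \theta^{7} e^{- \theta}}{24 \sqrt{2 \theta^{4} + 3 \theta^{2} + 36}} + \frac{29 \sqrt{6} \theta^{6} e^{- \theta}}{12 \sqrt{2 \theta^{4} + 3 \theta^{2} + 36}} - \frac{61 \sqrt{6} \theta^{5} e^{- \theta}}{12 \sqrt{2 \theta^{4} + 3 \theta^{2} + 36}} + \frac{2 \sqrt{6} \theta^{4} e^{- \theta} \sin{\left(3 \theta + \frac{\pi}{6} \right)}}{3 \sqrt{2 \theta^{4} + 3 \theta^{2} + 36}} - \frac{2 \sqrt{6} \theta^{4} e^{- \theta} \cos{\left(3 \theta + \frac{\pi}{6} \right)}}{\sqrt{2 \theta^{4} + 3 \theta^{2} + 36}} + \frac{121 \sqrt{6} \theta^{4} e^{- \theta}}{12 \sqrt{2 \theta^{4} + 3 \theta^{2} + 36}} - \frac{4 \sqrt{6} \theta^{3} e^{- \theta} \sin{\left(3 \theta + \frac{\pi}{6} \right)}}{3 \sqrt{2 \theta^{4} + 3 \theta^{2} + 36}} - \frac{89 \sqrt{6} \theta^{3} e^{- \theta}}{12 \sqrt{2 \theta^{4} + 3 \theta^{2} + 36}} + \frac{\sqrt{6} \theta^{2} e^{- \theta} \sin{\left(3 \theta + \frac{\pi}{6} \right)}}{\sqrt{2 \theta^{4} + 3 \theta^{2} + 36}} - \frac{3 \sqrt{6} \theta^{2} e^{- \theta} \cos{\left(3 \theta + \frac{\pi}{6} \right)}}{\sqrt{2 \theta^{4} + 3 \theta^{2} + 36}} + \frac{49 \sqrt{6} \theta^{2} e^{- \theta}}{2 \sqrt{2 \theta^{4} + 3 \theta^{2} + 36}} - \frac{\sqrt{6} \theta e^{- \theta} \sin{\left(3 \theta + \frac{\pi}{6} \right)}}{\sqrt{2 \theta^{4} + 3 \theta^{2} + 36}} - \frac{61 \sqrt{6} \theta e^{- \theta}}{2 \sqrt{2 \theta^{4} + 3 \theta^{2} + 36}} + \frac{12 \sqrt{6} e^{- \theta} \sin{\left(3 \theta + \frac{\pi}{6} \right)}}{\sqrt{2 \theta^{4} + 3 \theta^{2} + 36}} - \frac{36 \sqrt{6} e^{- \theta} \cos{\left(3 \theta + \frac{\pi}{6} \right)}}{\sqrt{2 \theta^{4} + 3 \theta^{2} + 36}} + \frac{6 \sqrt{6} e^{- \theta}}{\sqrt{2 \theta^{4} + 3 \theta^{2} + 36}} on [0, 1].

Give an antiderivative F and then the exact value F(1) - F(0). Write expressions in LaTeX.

Antiderivative: F(\theta) = \frac{\sqrt{6} \left(\theta^{5} \sqrt{2 \theta^{4} + 3 \theta^{2} + 36} + 2 \theta^{3} \sqrt{2 \theta^{4} + 3 \theta^{2} + 36} - 10 \theta^{2} \sqrt{2 \theta^{4} + 3 \theta^{2} + 36} - 8 \sqrt{2 \theta^{4} + 3 \theta^{2} + 36} \sin{\left(3 \theta + \frac{\pi}{6} \right)} - 4 \sqrt{2 \theta^{4} + 3 \theta^{2} + 36}\right) e^{- \theta}}{24}; value = - \frac{11 \sqrt{246}}{24 e} - \frac{\sqrt{246} \sin{\left(\frac{\pi}{6} + 3 \right)}}{3 e} + 2 \sqrt{6}

Integrate term by term and add the pieces.
F(\theta) = \frac{\sqrt{6} \left(\theta^{5} \sqrt{2 \theta^{4} + 3 \theta^{2} + 36} + 2 \theta^{3} \sqrt{2 \theta^{4} + 3 \theta^{2} + 36} - 10 \theta^{2} \sqrt{2 \theta^{4} + 3 \theta^{2} + 36} - 8 \sqrt{2 \theta^{4} + 3 \theta^{2} + 36} \sin{\left(3 \theta + \frac{\pi}{6} \right)} - 4 \sqrt{2 \theta^{4} + 3 \theta^{2} + 36}\right) e^{- \theta}}{24} is an antiderivative of f.
Check: d/d\theta[\frac{\sqrt{6} \left(\theta^{5} \sqrt{2 \theta^{4} + 3 \theta^{2} + 36} + 2 \theta^{3} \sqrt{2 \theta^{4} + 3 \theta^{2} + 36} - 10 \theta^{2} \sqrt{2 \theta^{4} + 3 \theta^{2} + 36} - 8 \sqrt{2 \theta^{4} + 3 \theta^{2} + 36} \sin{\left(3 \theta + \frac{\pi}{6} \right)} - 4 \sqrt{2 \theta^{4} + 3 \theta^{2} + 36}\right) e^{- \theta}}{24}] = \frac{\left(- 2 \sqrt{6} \theta^{9} + 14 \sqrt{6} \theta^{8} - 7 \sqrt{6} \theta^{7} + 58 \sqrt{6} \theta^{6} - 122 \sqrt{6} \theta^{5} + 16 \sqrt{6} \theta^{4} \sin{\left(3 \theta + \frac{\pi}{6} \right)} - 48 \sqrt{6} \theta^{4} \cos{\left(3 \theta + \frac{\pi}{6} \right)} + 242 \sqrt{6} \theta^{4} - 32 \sqrt{6} \theta^{3} \sin{\left(3 \theta + \frac{\pi}{6} \right)} - 178 \sqrt{6} \theta^{3} + 24 \sqrt{6} \theta^{2} \sin{\left(3 \theta + \frac{\pi}{6} \right)} - 72 \sqrt{6} \theta^{2} \cos{\left(3 \theta + \frac{\pi}{6} \right)} + 588 \sqrt{6} \theta^{2} - 24 \sqrt{6} \theta \sin{\left(3 \theta + \frac{\pi}{6} \right)} - 732 \sqrt{6} \theta + 288 \sqrt{6} \sin{\left(3 \theta + \frac{\pi}{6} \right)} - 864 \sqrt{6} \cos{\left(3 \theta + \frac{\pi}{6} \right)} + 144 \sqrt{6}\right) e^{- \theta}}{24 \sqrt{2 \theta^{4} + 3 \theta^{2} + 36}}, which equals f(\theta).
F(1) = - \frac{11 \sqrt{246}}{24 e} - \frac{\sqrt{246} \sin{\left(\frac{\pi}{6} + 3 \right)}}{3 e}; F(0) = - 2 \sqrt{6}.
Integral = F(1) - F(0) = - \frac{11 \sqrt{246}}{24 e} - \frac{\sqrt{246} \sin{\left(\frac{\pi}{6} + 3 \right)}}{3 e} + 2 \sqrt{6}.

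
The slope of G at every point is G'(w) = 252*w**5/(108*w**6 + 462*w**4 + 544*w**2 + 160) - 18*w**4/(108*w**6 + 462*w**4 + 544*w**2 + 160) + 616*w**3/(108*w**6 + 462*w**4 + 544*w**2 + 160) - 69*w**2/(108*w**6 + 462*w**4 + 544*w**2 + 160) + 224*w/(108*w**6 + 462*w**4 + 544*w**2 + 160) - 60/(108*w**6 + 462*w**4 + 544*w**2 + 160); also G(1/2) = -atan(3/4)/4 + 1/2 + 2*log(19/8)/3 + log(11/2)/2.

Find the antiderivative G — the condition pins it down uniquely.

G(w) = -(-8*log(3*w**2/2 + 2) - 6*log(2*w**2 + 5) + 3*atan(3*w/2) - 6)/12

Integrate term by term and add the pieces.
A general antiderivative is 2*log(3*w**2/2 + 2)/3 + log(2*w**2 + 5)/2 - atan(3*w/2)/4 + C.
The condition gives C = -atan(3/4)/4 + 1/2 + 2*log(19/8)/3 + log(11/2)/2 - (-atan(3/4)/4 + 2*log(19/8)/3 + log(11/2)/2) = 1/2.
So G(w) = -(-8*log(3*w**2/2 + 2) - 6*log(2*w**2 + 5) + 3*atan(3*w/2) - 6)/12.
Check: d/dw[-(-8*log(3*w**2/2 + 2) - 6*log(2*w**2 + 5) + 3*atan(3*w/2) - 6)/12] = (252*w**5 - 18*w**4 + 616*w**3 - 69*w**2 + 224*w - 60)/(108*w**6 + 462*w**4 + 544*w**2 + 160), which equals G'(w).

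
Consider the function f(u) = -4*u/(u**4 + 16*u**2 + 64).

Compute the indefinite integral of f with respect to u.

F(u) = 1/(u**2/2 + 4) + C

The substitution w = u**2/2 + 4 works: f is exactly (dF/dw)*(dw/du) for that inner function.
Check: d/du[1/(u**2/2 + 4)] = -4*u/(u**4 + 16*u**2 + 64) = f(u).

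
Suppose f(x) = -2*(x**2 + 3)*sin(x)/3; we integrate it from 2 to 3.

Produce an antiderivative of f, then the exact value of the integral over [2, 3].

Antiderivative: F(x) = 2*(x**2*cos(x) - 2*x*sin(x) + cos(x))/3; value = 20*cos(3)/3 - 4*sin(3) - 10*cos(2)/3 + 8*sin(2)/3

For F(x) to be correct the identity F'(x) - f(x) = 0 must hold.
F(x) = 2*(x**2*cos(x) - 2*x*sin(x) + cos(x))/3 is an antiderivative of f.
Check: d/dx[2*(x**2*cos(x) - 2*x*sin(x) + cos(x))/3] = -2*x**2*sin(x)/3 - 2*sin(x), which equals f(x).
F(3) = 20*cos(3)/3 - 4*sin(3); F(2) = -8*sin(2)/3 + 10*cos(2)/3.
Integral = F(3) - F(2) = 20*cos(3)/3 - 4*sin(3) - 10*cos(2)/3 + 8*sin(2)/3.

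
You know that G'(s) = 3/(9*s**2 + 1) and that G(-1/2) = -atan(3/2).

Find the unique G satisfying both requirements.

Differentiate the proposed G(s) back; it has to land on the given G'(s).
A general antiderivative is atan(3*s) + C.
The condition gives C = -atan(3/2) - (-atan(3/2)) = 0.
So G(s) = atan(3*s).
Check: d/ds[atan(3*s)] = 3/(9*s**2 + 1) = G'(s).

G(s) = atan(3*s)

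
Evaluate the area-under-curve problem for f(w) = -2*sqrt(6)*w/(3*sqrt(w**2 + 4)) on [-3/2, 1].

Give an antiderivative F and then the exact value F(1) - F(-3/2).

Antiderivative: F(w) = -2*sqrt(6)*sqrt(w**2 + 4)/3; value = -2*sqrt(30)/3 + 5*sqrt(6)/3

f matches the chain-rule pattern g'(h)*h' with inner function h(w) = 3*w**2/2 + 6; substituting u = h(w) collapses the integral.
F(w) = -2*sqrt(6)*sqrt(w**2 + 4)/3 is an antiderivative of f.
Check: d/dw[-2*sqrt(6)*sqrt(w**2 + 4)/3] = -2*sqrt(6)*w/(3*sqrt(w**2 + 4)) = f(w).
F(1) = -2*sqrt(30)/3; F(-3/2) = -5*sqrt(6)/3.
Integral = F(1) - F(-3/2) = -2*sqrt(30)/3 + 5*sqrt(6)/3.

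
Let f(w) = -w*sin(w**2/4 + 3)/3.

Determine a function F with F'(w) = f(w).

The substitution u = w**2/4 + 3 works: f is exactly (dF/du)*(du/dw) for that inner function.
Check: d/dw[2*cos(w**2/4 + 3)/3] = -w*sin(w**2/4 + 3)/3 = f(w).

An antiderivative is F(w) = 2*cos(w**2/4 + 3)/3.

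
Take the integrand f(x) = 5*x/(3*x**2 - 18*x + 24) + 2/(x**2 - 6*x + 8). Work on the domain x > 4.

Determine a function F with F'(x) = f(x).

The denominator factors as 3*(x - 4)*(x - 2); partial fractions split f into directly integrable pieces: -8/(3*(x - 2)) + 13/(3*(x - 4)).
Check: d/dx[-(-13*log(x - 4) + 8*log(x - 2))/3] = (5*x + 6)/(3*x**2 - 18*x + 24), which equals f(x).

An antiderivative is F(x) = -(-13*log(x - 4) + 8*log(x - 2))/3.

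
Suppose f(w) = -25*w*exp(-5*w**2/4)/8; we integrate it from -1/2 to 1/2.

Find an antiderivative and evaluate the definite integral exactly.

Antiderivative: F(w) = 5*exp(-5*w**2/4)/4; value = 0

The substitution u = -5*w**2/4 works: f is exactly (dF/du)*(du/dw) for that inner function.
F(w) = 5*exp(-5*w**2/4)/4 is an antiderivative of f.
Check: d/dw[5*exp(-5*w**2/4)/4] = -25*w*exp(-5*w**2/4)/8 = f(w).
F(1/2) = 5*exp(-5/16)/4; F(-1/2) = 5*exp(-5/16)/4.
Integral = F(1/2) - F(-1/2) = 0.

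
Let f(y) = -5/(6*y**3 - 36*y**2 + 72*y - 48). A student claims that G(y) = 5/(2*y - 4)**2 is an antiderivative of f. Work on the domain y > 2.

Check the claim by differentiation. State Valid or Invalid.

Invalid: d/dy[G] - f = -5/(3*y**3 - 18*y**2 + 36*y - 24), which is not 0.

d/dy[G] = -5/(2*y**3 - 12*y**2 + 24*y - 16)
d/dy[G] - f(y) = -5/(3*y**3 - 18*y**2 + 36*y - 24) != 0.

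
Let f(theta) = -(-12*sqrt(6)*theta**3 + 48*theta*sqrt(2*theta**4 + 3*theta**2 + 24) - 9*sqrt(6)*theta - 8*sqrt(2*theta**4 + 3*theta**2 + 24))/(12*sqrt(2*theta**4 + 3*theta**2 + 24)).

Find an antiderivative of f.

An antiderivative is F(theta) = (-24*theta**2 + 8*theta + 3*sqrt(6)*sqrt(2*theta**4 + 3*theta**2 + 24))/12.

Check any antiderivative F(theta) by computing F'(theta) and comparing it with f(theta).
Check: d/dtheta[(-24*theta**2 + 8*theta + 3*sqrt(6)*sqrt(2*theta**4 + 3*theta**2 + 24))/12] = (12*sqrt(6)*theta**3 - 48*theta*sqrt(2*theta**4 + 3*theta**2 + 24) + 9*sqrt(6)*theta + 8*sqrt(2*theta**4 + 3*theta**2 + 24))/(12*sqrt(2*theta**4 + 3*theta**2 + 24)), which equals f(theta).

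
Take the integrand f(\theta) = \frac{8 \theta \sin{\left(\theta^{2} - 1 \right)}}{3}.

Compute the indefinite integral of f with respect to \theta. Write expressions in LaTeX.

The substitution u = \theta^{2} - 1 works: f is exactly (dF/du)*(du/d\theta) for that inner function.
Check: d/d\theta[- \frac{4 \cos{\left(\theta^{2} - 1 \right)}}{3}] = \frac{8 \theta \sin{\left(\theta^{2} - 1 \right)}}{3} = f(\theta).

F(\theta) = - \frac{4 \cos{\left(\theta^{2} - 1 \right)}}{3} + C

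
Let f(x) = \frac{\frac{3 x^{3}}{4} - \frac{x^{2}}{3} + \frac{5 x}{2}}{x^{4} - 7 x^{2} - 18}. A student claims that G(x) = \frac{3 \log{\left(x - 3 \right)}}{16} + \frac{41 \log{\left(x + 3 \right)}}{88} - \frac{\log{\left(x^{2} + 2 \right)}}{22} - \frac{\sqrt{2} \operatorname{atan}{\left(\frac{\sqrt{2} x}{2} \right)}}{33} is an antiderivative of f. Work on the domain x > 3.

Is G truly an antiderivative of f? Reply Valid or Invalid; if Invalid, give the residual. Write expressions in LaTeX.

Invalid: d/dx[G] - f = - \frac{3}{16 x - 48}, which is not 0.

d/dx[G] = \frac{27 x^{3} - 43 x^{2} + 102 x - 54}{48 x^{4} - 336 x^{2} - 864}
d/dx[G] - f(x) = - \frac{3}{16 x - 48} != 0.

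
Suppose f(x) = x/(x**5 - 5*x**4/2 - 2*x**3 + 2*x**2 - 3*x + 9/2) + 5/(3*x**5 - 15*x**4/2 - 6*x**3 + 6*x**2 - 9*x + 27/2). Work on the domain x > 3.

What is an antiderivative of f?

The denominator factors as 3*(x - 3)*(x - 1)*(2*x + 3)*(x**2 + 1); partial fractions split f into directly integrable pieces: (41*x + 23)/(195*(x**2 + 1)) + 16/(1755*(2*x + 3)) - 4/(15*(x - 1)) + 7/(135*(x - 3)).
Check: d/dx[7*log(x - 3)/135 - 4*log(x - 1)/15 + 8*log(x + 3/2)/1755 + 41*log(x**2 + 1)/390 + 23*atan(x)/195] = (6*x + 10)/(6*x**5 - 15*x**4 - 12*x**3 + 12*x**2 - 18*x + 27), which equals f(x).

An antiderivative is F(x) = 7*log(x - 3)/135 - 4*log(x - 1)/15 + 8*log(x + 3/2)/1755 + 41*log(x**2 + 1)/390 + 23*atan(x)/195.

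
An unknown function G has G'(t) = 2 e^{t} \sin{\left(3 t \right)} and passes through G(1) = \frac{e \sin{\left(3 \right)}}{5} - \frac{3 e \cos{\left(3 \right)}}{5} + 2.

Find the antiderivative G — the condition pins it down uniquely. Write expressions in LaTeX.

Differentiate the proposed G(t) back; it has to land on the given G'(t).
A general antiderivative is \frac{e^{t} \sin{\left(3 t \right)}}{5} - \frac{3 e^{t} \cos{\left(3 t \right)}}{5} + C.
The condition gives C = \frac{e \sin{\left(3 \right)}}{5} - \frac{3 e \cos{\left(3 \right)}}{5} + 2 - (\frac{e \sin{\left(3 \right)}}{5} - \frac{3 e \cos{\left(3 \right)}}{5}) = 2.
So G(t) = \frac{e^{t} \sin{\left(3 t \right)}}{5} - \frac{3 e^{t} \cos{\left(3 t \right)}}{5} + 2.
Check: d/dt[\frac{e^{t} \sin{\left(3 t \right)}}{5} - \frac{3 e^{t} \cos{\left(3 t \right)}}{5} + 2] = 2 e^{t} \sin{\left(3 t \right)} = G'(t).

G(t) = \frac{e^{t} \sin{\left(3 t \right)}}{5} - \frac{3 e^{t} \cos{\left(3 t \right)}}{5} + 2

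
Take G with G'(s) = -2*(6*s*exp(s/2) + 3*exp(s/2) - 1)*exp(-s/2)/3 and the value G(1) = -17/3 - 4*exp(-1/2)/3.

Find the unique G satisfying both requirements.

G(s) = (-6*s**2*exp(s/2) - 6*s*exp(s/2) - 5*exp(s/2) - 4)*exp(-s/2)/3

Whatever form G(s) takes, its d/ds must return the stated G'(s).
A general antiderivative is -2*s**2 - 2*s - 2/3 - 4*exp(-s/2)/3 + C.
The condition gives C = -17/3 - 4*exp(-1/2)/3 - (-14/3 - 4*exp(-1/2)/3) = -1.
So G(s) = (-6*s**2*exp(s/2) - 6*s*exp(s/2) - 5*exp(s/2) - 4)*exp(-s/2)/3.
Check: d/ds[(-6*s**2*exp(s/2) - 6*s*exp(s/2) - 5*exp(s/2) - 4)*exp(-s/2)/3] = (-12*s*exp(s/2) - 6*exp(s/2) + 2)*exp(-s/2)/3, which equals G'(s).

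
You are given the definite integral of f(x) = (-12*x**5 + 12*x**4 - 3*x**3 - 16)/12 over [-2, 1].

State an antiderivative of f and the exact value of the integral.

Check any antiderivative F(x) by computing F'(x) and comparing it with f(x).
F(x) = -x**6/6 + x**5/5 - x**4/16 - 4*x/3 is an antiderivative of f.
Check: d/dx[-x**6/6 + x**5/5 - x**4/16 - 4*x/3] = -x**5 + x**4 - x**3/4 - 4/3, which equals f(x).
F(1) = -109/80; F(-2) = -77/5.
Integral = F(1) - F(-2) = 1123/80.

Antiderivative: F(x) = -x**6/6 + x**5/5 - x**4/16 - 4*x/3; value = 1123/80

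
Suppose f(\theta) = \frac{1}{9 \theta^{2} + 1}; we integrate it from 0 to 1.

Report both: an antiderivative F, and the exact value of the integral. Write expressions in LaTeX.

Whatever form F(\theta) takes, F'(\theta) = f(\theta) is non-negotiable.
F(\theta) = \frac{\operatorname{atan}{\left(3 \theta \right)}}{3} is an antiderivative of f.
Check: d/d\theta[\frac{\operatorname{atan}{\left(3 \theta \right)}}{3}] = \frac{1}{9 \theta^{2} + 1} = f(\theta).
F(1) = \frac{\operatorname{atan}{\left(3 \right)}}{3}; F(0) = 0.
Integral = F(1) - F(0) = \frac{\operatorname{atan}{\left(3 \right)}}{3}.

Antiderivative: F(\theta) = \frac{\operatorname{atan}{\left(3 \theta \right)}}{3}; value = \frac{\operatorname{atan}{\left(3 \right)}}{3}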